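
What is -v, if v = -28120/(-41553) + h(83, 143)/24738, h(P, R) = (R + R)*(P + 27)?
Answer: -17569210/9017001 ≈ -1.9485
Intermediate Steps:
h(P, R) = 2*R*(27 + P) (h(P, R) = (2*R)*(27 + P) = 2*R*(27 + P))
v = 17569210/9017001 (v = -28120/(-41553) + (2*143*(27 + 83))/24738 = -28120*(-1/41553) + (2*143*110)*(1/24738) = 1480/2187 + 31460*(1/24738) = 1480/2187 + 15730/12369 = 17569210/9017001 ≈ 1.9485)
-v = -1*17569210/9017001 = -17569210/9017001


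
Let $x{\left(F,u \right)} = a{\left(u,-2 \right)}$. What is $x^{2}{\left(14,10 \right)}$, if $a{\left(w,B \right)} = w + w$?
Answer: $400$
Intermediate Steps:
$a{\left(w,B \right)} = 2 w$
$x{\left(F,u \right)} = 2 u$
$x^{2}{\left(14,10 \right)} = \left(2 \cdot 10\right)^{2} = 20^{2} = 400$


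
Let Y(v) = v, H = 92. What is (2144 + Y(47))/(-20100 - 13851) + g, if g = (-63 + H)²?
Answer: 28550600/33951 ≈ 840.94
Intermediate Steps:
g = 841 (g = (-63 + 92)² = 29² = 841)
(2144 + Y(47))/(-20100 - 13851) + g = (2144 + 47)/(-20100 - 13851) + 841 = 2191/(-33951) + 841 = 2191*(-1/33951) + 841 = -2191/33951 + 841 = 28550600/33951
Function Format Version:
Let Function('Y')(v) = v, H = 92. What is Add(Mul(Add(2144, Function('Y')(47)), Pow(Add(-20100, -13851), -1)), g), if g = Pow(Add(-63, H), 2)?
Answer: Rational(28550600, 33951) ≈ 840.94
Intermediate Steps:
g = 841 (g = Pow(Add(-63, 92), 2) = Pow(29, 2) = 841)
Add(Mul(Add(2144, Function('Y')(47)), Pow(Add(-20100, -13851), -1)), g) = Add(Mul(Add(2144, 47), Pow(Add(-20100, -13851), -1)), 841) = Add(Mul(2191, Pow(-33951, -1)), 841) = Add(Mul(2191, Rational(-1, 33951)), 841) = Add(Rational(-2191, 33951), 841) = Rational(28550600, 33951)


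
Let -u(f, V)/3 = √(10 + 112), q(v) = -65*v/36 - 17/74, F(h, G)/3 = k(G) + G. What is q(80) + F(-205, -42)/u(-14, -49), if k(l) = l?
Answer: -96353/666 + 42*√122/61 ≈ -137.07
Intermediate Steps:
F(h, G) = 6*G (F(h, G) = 3*(G + G) = 3*(2*G) = 6*G)
q(v) = -17/74 - 65*v/36 (q(v) = -65*v/36 - 17*1/74 = -65*v/36 - 17/74 = -17/74 - 65*v/36)
u(f, V) = -3*√122 (u(f, V) = -3*√(10 + 112) = -3*√122)
q(80) + F(-205, -42)/u(-14, -49) = (-17/74 - 65/36*80) + (6*(-42))/((-3*√122)) = (-17/74 - 1300/9) - (-42)*√122/61 = -96353/666 + 42*√122/61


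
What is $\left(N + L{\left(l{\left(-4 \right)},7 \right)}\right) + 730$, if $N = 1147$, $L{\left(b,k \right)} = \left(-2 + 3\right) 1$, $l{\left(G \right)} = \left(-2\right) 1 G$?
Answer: $1878$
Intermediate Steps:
$l{\left(G \right)} = - 2 G$
$L{\left(b,k \right)} = 1$ ($L{\left(b,k \right)} = 1 \cdot 1 = 1$)
$\left(N + L{\left(l{\left(-4 \right)},7 \right)}\right) + 730 = \left(1147 + 1\right) + 730 = 1148 + 730 = 1878$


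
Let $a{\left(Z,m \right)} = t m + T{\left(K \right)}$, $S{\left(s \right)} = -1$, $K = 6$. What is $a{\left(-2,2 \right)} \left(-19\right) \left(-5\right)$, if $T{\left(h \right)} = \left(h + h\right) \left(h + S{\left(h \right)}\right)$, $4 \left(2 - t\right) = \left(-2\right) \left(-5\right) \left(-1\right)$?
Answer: $6555$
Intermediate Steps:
$t = \frac{9}{2}$ ($t = 2 - \frac{\left(-2\right) \left(-5\right) \left(-1\right)}{4} = 2 - \frac{10 \left(-1\right)}{4} = 2 - - \frac{5}{2} = 2 + \frac{5}{2} = \frac{9}{2} \approx 4.5$)
$T{\left(h \right)} = 2 h \left(-1 + h\right)$ ($T{\left(h \right)} = \left(h + h\right) \left(h - 1\right) = 2 h \left(-1 + h\right)$)
$a{\left(Z,m \right)} = 60 + \frac{9 m}{2}$ ($a{\left(Z,m \right)} = \frac{9 m}{2} + 2 \cdot 6 \left(-1 + 6\right) = \frac{9 m}{2} + 2 \cdot 6 \cdot 5 = \frac{9 m}{2} + 60 = 60 + \frac{9 m}{2}$)
$a{\left(-2,2 \right)} \left(-19\right) \left(-5\right) = \left(60 + \frac{9}{2} \cdot 2\right) \left(-19\right) \left(-5\right) = \left(60 + 9\right) \left(-19\right) \left(-5\right) = 69 \left(-19\right) \left(-5\right) = \left(-1311\right) \left(-5\right) = 6555$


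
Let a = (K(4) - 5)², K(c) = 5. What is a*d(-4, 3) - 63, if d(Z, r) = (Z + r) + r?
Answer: -63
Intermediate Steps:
d(Z, r) = Z + 2*r
a = 0 (a = (5 - 5)² = 0² = 0)
a*d(-4, 3) - 63 = 0*(-4 + 2*3) - 63 = 0*(-4 + 6) - 63 = 0*2 - 63 = 0 - 63 = -63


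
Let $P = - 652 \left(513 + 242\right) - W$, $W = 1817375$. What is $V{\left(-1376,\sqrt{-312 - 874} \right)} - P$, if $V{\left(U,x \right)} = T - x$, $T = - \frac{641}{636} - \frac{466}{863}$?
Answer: $\frac{1267683893621}{548868} - i \sqrt{1186} \approx 2.3096 \cdot 10^{6} - 34.438 i$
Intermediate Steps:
$T = - \frac{849559}{548868}$ ($T = \left(-641\right) \frac{1}{636} - \frac{466}{863} = - \frac{641}{636} - \frac{466}{863} = - \frac{849559}{548868} \approx -1.5478$)
$P = -2309635$ ($P = - 652 \left(513 + 242\right) - 1817375 = \left(-652\right) 755 - 1817375 = -492260 - 1817375 = -2309635$)
$V{\left(U,x \right)} = - \frac{849559}{548868} - x$
$V{\left(-1376,\sqrt{-312 - 874} \right)} - P = \left(- \frac{849559}{548868} - \sqrt{-312 - 874}\right) - -2309635 = \left(- \frac{849559}{548868} - \sqrt{-1186}\right) + 2309635 = \left(- \frac{849559}{548868} - i \sqrt{1186}\right) + 2309635 = \frac{1267683893621}{548868} - i \sqrt{1186}$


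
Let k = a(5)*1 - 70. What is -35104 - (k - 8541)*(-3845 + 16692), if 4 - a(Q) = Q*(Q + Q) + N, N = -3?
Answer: 111142834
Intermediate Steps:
a(Q) = 7 - 2*Q² (a(Q) = 4 - (Q*(Q + Q) - 3) = 4 - (Q*(2*Q) - 3) = 4 - (2*Q² - 3) = 4 - (-3 + 2*Q²) = 4 + (3 - 2*Q²) = 7 - 2*Q²)
k = -113 (k = (7 - 2*5²)*1 - 70 = (7 - 2*25)*1 - 70 = (7 - 50)*1 - 70 = -43*1 - 70 = -43 - 70 = -113)
-35104 - (k - 8541)*(-3845 + 16692) = -35104 - (-113 - 8541)*(-3845 + 16692) = -35104 - (-8654)*12847 = -35104 - 1*(-111177938) = -35104 + 111177938 = 111142834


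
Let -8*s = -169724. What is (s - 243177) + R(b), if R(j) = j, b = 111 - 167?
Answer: -444035/2 ≈ -2.2202e+5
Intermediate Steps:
b = -56
s = 42431/2 (s = -1/8*(-169724) = 42431/2 ≈ 21216.)
(s - 243177) + R(b) = (42431/2 - 243177) - 56 = -443923/2 - 56 = -444035/2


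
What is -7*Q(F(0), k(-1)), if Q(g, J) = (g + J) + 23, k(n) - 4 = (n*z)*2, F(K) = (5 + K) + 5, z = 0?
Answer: -259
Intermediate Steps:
F(K) = 10 + K
k(n) = 4 (k(n) = 4 + (n*0)*2 = 4 + 0*2 = 4 + 0 = 4)
Q(g, J) = 23 + J + g (Q(g, J) = (J + g) + 23 = 23 + J + g)
-7*Q(F(0), k(-1)) = -7*(23 + 4 + (10 + 0)) = -7*(23 + 4 + 10) = -7*37 = -259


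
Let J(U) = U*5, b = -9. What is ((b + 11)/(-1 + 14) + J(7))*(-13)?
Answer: -457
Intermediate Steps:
J(U) = 5*U
((b + 11)/(-1 + 14) + J(7))*(-13) = ((-9 + 11)/(-1 + 14) + 5*7)*(-13) = (2/13 + 35)*(-13) = (457/13)*(-13) = -457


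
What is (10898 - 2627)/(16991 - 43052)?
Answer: -2757/8687 ≈ -0.31737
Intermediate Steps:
(10898 - 2627)/(16991 - 43052) = 8271/(-26061) = 8271*(-1/26061) = -2757/8687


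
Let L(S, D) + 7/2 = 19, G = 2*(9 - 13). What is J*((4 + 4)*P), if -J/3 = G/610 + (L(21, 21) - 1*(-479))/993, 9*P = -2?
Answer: 2349608/908595 ≈ 2.5860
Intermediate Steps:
P = -2/9 (P = (⅑)*(-2) = -2/9 ≈ -0.22222)
G = -8 (G = 2*(-4) = -8)
L(S, D) = 31/2 (L(S, D) = -7/2 + 19 = 31/2)
J = -293701/201910 (J = -3*(-8/610 + (31/2 - 1*(-479))/993) = -3*(-8*1/610 + (31/2 + 479)*(1/993)) = -3*(-4/305 + (989/2)*(1/993)) = -3*(-4/305 + 989/1986) = -3*293701/605730 = -293701/201910 ≈ -1.4546)
J*((4 + 4)*P) = -293701*(4 + 4)*(-2)/(201910*9) = -1174804*(-2)/(100955*9) = -293701/201910*(-16/9) = 2349608/908595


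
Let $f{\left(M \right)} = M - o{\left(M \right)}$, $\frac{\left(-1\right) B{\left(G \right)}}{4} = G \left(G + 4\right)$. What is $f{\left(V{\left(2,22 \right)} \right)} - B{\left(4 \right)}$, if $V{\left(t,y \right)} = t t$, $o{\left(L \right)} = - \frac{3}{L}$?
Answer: $\frac{531}{4} \approx 132.75$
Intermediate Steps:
$V{\left(t,y \right)} = t^{2}$
$B{\left(G \right)} = - 4 G \left(4 + G\right)$ ($B{\left(G \right)} = - 4 G \left(G + 4\right) = - 4 G \left(4 + G\right)$)
$f{\left(M \right)} = M + \frac{3}{M}$ ($f{\left(M \right)} = M - - \frac{3}{M} = M + \frac{3}{M}$)
$f{\left(V{\left(2,22 \right)} \right)} - B{\left(4 \right)} = \left(2^{2} + \frac{3}{2^{2}}\right) - \left(-4\right) 4 \left(4 + 4\right) = \left(4 + \frac{3}{4}\right) - \left(-4\right) 4 \cdot 8 = \left(4 + 3 \cdot \frac{1}{4}\right) - -128 = \left(4 + \frac{3}{4}\right) + 128 = \frac{19}{4} + 128 = \frac{531}{4}$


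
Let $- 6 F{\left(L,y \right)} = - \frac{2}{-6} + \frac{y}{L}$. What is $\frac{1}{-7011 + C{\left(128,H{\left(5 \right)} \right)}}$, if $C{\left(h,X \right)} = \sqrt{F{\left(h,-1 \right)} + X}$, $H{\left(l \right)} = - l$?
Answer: $- \frac{16153344}{113251106429} - \frac{48 i \sqrt{11645}}{113251106429} \approx -0.00014263 - 4.5737 \cdot 10^{-8} i$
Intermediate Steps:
$F{\left(L,y \right)} = - \frac{1}{18} - \frac{y}{6 L}$ ($F{\left(L,y \right)} = - \frac{- \frac{2}{-6} + \frac{y}{L}}{6} = - \frac{\left(-2\right) \left(- \frac{1}{6}\right) + \frac{y}{L}}{6} = - \frac{\frac{1}{3} + \frac{y}{L}}{6} = - \frac{1}{18} - \frac{y}{6 L}$)
$C{\left(h,X \right)} = \sqrt{X + \frac{3 - h}{18 h}}$ ($C{\left(h,X \right)} = \sqrt{\frac{- h - -3}{18 h} + X} = \sqrt{\frac{- h + 3}{18 h} + X} = \sqrt{\frac{3 - h}{18 h} + X} = \sqrt{X + \frac{3 - h}{18 h}}$)
$\frac{1}{-7011 + C{\left(128,H{\left(5 \right)} \right)}} = \frac{1}{-7011 + \frac{\sqrt{-2 + \frac{6}{128} + 36 \left(\left(-1\right) 5\right)}}{6}} = \frac{1}{-7011 + \frac{\sqrt{-2 + 6 \cdot \frac{1}{128} + 36 \left(-5\right)}}{6}} = \frac{1}{-7011 + \frac{\sqrt{-2 + \frac{3}{64} - 180}}{6}} = \frac{1}{-7011 + \frac{\sqrt{- \frac{11645}{64}}}{6}} = \frac{1}{-7011 + \frac{\frac{1}{8} i \sqrt{11645}}{6}} = \frac{1}{-7011 + \frac{i \sqrt{11645}}{48}}$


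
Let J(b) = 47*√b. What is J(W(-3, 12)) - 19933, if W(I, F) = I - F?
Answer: -19933 + 47*I*√15 ≈ -19933.0 + 182.03*I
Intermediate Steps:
J(W(-3, 12)) - 19933 = 47*√(-3 - 1*12) - 19933 = 47*√(-3 - 12) - 19933 = 47*√(-15) - 19933 = 47*(I*√15) - 19933 = 47*I*√15 - 19933 = -19933 + 47*I*√15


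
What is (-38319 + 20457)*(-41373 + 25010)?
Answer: 292275906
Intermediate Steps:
(-38319 + 20457)*(-41373 + 25010) = -17862*(-16363) = 292275906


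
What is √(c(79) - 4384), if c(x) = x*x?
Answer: √1857 ≈ 43.093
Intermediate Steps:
c(x) = x²
√(c(79) - 4384) = √(79² - 4384) = √(6241 - 4384) = √1857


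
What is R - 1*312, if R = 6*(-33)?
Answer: -510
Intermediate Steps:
R = -198
R - 1*312 = -198 - 1*312 = -198 - 312 = -510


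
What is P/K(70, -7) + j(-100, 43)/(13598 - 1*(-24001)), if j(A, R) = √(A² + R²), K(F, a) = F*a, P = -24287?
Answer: 24287/490 + 17*√41/37599 ≈ 49.568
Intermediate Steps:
P/K(70, -7) + j(-100, 43)/(13598 - 1*(-24001)) = -24287/(70*(-7)) + √((-100)² + 43²)/(13598 - 1*(-24001)) = -24287/(-490) + √(10000 + 1849)/(13598 + 24001) = -24287*(-1/490) + √11849/37599 = 24287/490 + (17*√41)*(1/37599) = 24287/490 + 17*√41/37599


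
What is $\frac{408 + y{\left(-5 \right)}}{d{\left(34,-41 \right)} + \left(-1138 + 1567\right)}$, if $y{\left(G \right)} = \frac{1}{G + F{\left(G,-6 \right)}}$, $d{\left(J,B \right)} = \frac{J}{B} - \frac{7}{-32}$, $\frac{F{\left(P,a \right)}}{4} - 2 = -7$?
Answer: $\frac{13381088}{14051175} \approx 0.95231$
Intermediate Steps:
$F{\left(P,a \right)} = -20$ ($F{\left(P,a \right)} = 8 + 4 \left(-7\right) = 8 - 28 = -20$)
$d{\left(J,B \right)} = \frac{7}{32} + \frac{J}{B}$ ($d{\left(J,B \right)} = \frac{J}{B} - - \frac{7}{32} = \frac{J}{B} + \frac{7}{32} = \frac{7}{32} + \frac{J}{B}$)
$y{\left(G \right)} = \frac{1}{-20 + G}$ ($y{\left(G \right)} = \frac{1}{G - 20} = \frac{1}{-20 + G}$)
$\frac{408 + y{\left(-5 \right)}}{d{\left(34,-41 \right)} + \left(-1138 + 1567\right)} = \frac{408 + \frac{1}{-20 - 5}}{\left(\frac{7}{32} + \frac{34}{-41}\right) + \left(-1138 + 1567\right)} = \frac{408 + \frac{1}{-25}}{\left(\frac{7}{32} + 34 \left(- \frac{1}{41}\right)\right) + 429} = \frac{408 - \frac{1}{25}}{\left(\frac{7}{32} - \frac{34}{41}\right) + 429} = \frac{10199}{25 \left(- \frac{801}{1312} + 429\right)} = \frac{10199}{25 \cdot \frac{562047}{1312}} = \frac{10199}{25} \cdot \frac{1312}{562047} = \frac{13381088}{14051175}$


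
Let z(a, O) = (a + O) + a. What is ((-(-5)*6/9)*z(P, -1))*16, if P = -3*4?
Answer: -4000/3 ≈ -1333.3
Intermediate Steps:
P = -12
z(a, O) = O + 2*a (z(a, O) = (O + a) + a = O + 2*a)
((-(-5)*6/9)*z(P, -1))*16 = ((-(-5)*6/9)*(-1 + 2*(-12)))*16 = ((-(-5)*6*(⅑))*(-1 - 24))*16 = (-(-5)*2/3*(-25))*16 = (-1*(-10/3)*(-25))*16 = ((10/3)*(-25))*16 = -250/3*16 = -4000/3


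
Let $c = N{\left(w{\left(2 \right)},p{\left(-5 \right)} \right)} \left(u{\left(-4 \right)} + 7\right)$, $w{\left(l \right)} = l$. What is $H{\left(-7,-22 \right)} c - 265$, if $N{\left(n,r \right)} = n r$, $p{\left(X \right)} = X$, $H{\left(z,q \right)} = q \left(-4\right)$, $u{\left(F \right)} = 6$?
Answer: $-11705$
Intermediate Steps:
$H{\left(z,q \right)} = - 4 q$
$c = -130$ ($c = 2 \left(-5\right) \left(6 + 7\right) = \left(-10\right) 13 = -130$)
$H{\left(-7,-22 \right)} c - 265 = \left(-4\right) \left(-22\right) \left(-130\right) - 265 = 88 \left(-130\right) - 265 = -11440 - 265 = -11705$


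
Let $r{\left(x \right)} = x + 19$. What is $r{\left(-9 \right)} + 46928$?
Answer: $46938$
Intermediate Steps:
$r{\left(x \right)} = 19 + x$
$r{\left(-9 \right)} + 46928 = \left(19 - 9\right) + 46928 = 10 + 46928 = 46938$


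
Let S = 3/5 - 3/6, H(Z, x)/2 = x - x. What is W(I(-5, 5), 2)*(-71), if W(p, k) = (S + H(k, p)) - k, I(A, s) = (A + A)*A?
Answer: 1349/10 ≈ 134.90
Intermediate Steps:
H(Z, x) = 0 (H(Z, x) = 2*(x - x) = 2*0 = 0)
I(A, s) = 2*A² (I(A, s) = (2*A)*A = 2*A²)
S = ⅒ (S = 3*(⅕) - 3*⅙ = ⅗ - ½ = ⅒ ≈ 0.10000)
W(p, k) = ⅒ - k (W(p, k) = (⅒ + 0) - k = ⅒ - k)
W(I(-5, 5), 2)*(-71) = (⅒ - 1*2)*(-71) = (⅒ - 2)*(-71) = -19/10*(-71) = 1349/10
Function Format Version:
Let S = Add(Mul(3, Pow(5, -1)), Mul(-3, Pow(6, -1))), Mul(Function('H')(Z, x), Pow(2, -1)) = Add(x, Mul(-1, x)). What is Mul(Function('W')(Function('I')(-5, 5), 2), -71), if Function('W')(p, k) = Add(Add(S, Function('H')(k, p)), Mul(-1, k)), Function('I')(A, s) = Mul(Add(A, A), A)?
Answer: Rational(1349, 10) ≈ 134.90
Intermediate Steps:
Function('H')(Z, x) = 0 (Function('H')(Z, x) = Mul(2, Add(x, Mul(-1, x))) = Mul(2, 0) = 0)
Function('I')(A, s) = Mul(2, Pow(A, 2)) (Function('I')(A, s) = Mul(Mul(2, A), A) = Mul(2, Pow(A, 2)))
S = Rational(1, 10) (S = Add(Mul(3, Rational(1, 5)), Mul(-3, Rational(1, 6))) = Add(Rational(3, 5), Rational(-1, 2)) = Rational(1, 10) ≈ 0.10000)
Function('W')(p, k) = Add(Rational(1, 10), Mul(-1, k)) (Function('W')(p, k) = Add(Add(Rational(1, 10), 0), Mul(-1, k)) = Add(Rational(1, 10), Mul(-1, k)))
Mul(Function('W')(Function('I')(-5, 5), 2), -71) = Mul(Add(Rational(1, 10), Mul(-1, 2)), -71) = Mul(Add(Rational(1, 10), -2), -71) = Mul(Rational(-19, 10), -71) = Rational(1349, 10)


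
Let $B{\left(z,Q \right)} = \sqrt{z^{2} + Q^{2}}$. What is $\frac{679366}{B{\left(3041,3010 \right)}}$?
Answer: $\frac{679366 \sqrt{18307781}}{18307781} \approx 158.78$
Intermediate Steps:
$B{\left(z,Q \right)} = \sqrt{Q^{2} + z^{2}}$
$\frac{679366}{B{\left(3041,3010 \right)}} = \frac{679366}{\sqrt{3010^{2} + 3041^{2}}} = \frac{679366}{\sqrt{9060100 + 9247681}} = \frac{679366}{\sqrt{18307781}} = 679366 \frac{\sqrt{18307781}}{18307781} = \frac{679366 \sqrt{18307781}}{18307781}$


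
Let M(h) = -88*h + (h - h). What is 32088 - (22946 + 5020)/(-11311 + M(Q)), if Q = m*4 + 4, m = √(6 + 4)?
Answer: 1441785436670/44928843 - 3281344*√10/44928843 ≈ 32090.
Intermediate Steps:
m = √10 ≈ 3.1623
Q = 4 + 4*√10 (Q = √10*4 + 4 = 4*√10 + 4 = 4 + 4*√10 ≈ 16.649)
M(h) = -88*h (M(h) = -88*h + 0 = -88*h)
32088 - (22946 + 5020)/(-11311 + M(Q)) = 32088 - (22946 + 5020)/(-11311 - 88*(4 + 4*√10)) = 32088 - 27966/(-11311 + (-352 - 352*√10)) = 32088 - 27966/(-11663 - 352*√10)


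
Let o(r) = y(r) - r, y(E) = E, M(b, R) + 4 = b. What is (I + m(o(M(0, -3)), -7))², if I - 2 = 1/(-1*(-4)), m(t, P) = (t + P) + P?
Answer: 2209/16 ≈ 138.06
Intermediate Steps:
M(b, R) = -4 + b
o(r) = 0 (o(r) = r - r = 0)
m(t, P) = t + 2*P (m(t, P) = (P + t) + P = t + 2*P)
I = 9/4 (I = 2 + 1/(-1*(-4)) = 2 + 1/4 = 2 + ¼ = 9/4 ≈ 2.2500)
(I + m(o(M(0, -3)), -7))² = (9/4 + (0 + 2*(-7)))² = (9/4 + (0 - 14))² = (9/4 - 14)² = (-47/4)² = 2209/16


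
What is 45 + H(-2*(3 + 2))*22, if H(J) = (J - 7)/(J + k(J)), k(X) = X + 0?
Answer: 637/10 ≈ 63.700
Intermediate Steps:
k(X) = X
H(J) = (-7 + J)/(2*J) (H(J) = (J - 7)/(J + J) = (-7 + J)/((2*J)) = (-7 + J)*(1/(2*J)) = (-7 + J)/(2*J))
45 + H(-2*(3 + 2))*22 = 45 + ((-7 - 2*(3 + 2))/(2*((-2*(3 + 2)))))*22 = 45 + ((-7 - 2*5)/(2*((-2*5))))*22 = 45 + ((1/2)*(-7 - 10)/(-10))*22 = 45 + ((1/2)*(-1/10)*(-17))*22 = 45 + (17/20)*22 = 45 + 187/10 = 637/10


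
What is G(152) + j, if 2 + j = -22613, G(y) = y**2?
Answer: 489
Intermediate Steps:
j = -22615 (j = -2 - 22613 = -22615)
G(152) + j = 152**2 - 22615 = 23104 - 22615 = 489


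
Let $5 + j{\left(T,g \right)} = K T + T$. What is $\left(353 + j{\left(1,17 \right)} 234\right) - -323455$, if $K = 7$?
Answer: $324510$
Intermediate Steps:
$j{\left(T,g \right)} = -5 + 8 T$ ($j{\left(T,g \right)} = -5 + \left(7 T + T\right) = -5 + 8 T$)
$\left(353 + j{\left(1,17 \right)} 234\right) - -323455 = \left(353 + \left(-5 + 8 \cdot 1\right) 234\right) - -323455 = \left(353 + \left(-5 + 8\right) 234\right) + 323455 = \left(353 + 3 \cdot 234\right) + 323455 = \left(353 + 702\right) + 323455 = 1055 + 323455 = 324510$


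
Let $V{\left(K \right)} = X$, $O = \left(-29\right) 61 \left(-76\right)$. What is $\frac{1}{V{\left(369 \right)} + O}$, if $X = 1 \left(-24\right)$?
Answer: $\frac{1}{134420} \approx 7.4394 \cdot 10^{-6}$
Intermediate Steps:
$X = -24$
$O = 134444$ ($O = \left(-1769\right) \left(-76\right) = 134444$)
$V{\left(K \right)} = -24$
$\frac{1}{V{\left(369 \right)} + O} = \frac{1}{-24 + 134444} = \frac{1}{134420}$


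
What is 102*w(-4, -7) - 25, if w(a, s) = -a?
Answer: 383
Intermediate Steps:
102*w(-4, -7) - 25 = 102*(-1*(-4)) - 25 = 102*4 - 25 = 408 - 25 = 383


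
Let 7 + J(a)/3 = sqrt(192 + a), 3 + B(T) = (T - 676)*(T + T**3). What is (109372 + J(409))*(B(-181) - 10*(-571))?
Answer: 555716189899211 + 15245846583*sqrt(601) ≈ 5.5609e+14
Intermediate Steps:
B(T) = -3 + (-676 + T)*(T + T**3) (B(T) = -3 + (T - 676)*(T + T**3) = -3 + (-676 + T)*(T + T**3))
J(a) = -21 + 3*sqrt(192 + a)
(109372 + J(409))*(B(-181) - 10*(-571)) = (109372 + (-21 + 3*sqrt(192 + 409)))*((-3 + (-181)**2 + (-181)**4 - 676*(-181) - 676*(-181)**3) - 10*(-571)) = (109372 + (-21 + 3*sqrt(601)))*((-3 + 32761 + 1073283121 + 122356 - 676*(-5929741)) + 5710) = (109351 + 3*sqrt(601))*((-3 + 32761 + 1073283121 + 122356 + 4008504916) + 5710) = (109351 + 3*sqrt(601))*(5081943151 + 5710) = (109351 + 3*sqrt(601))*5081948861 = 555716189899211 + 15245846583*sqrt(601)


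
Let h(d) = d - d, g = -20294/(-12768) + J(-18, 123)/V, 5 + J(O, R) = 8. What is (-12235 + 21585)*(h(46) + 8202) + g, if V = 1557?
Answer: 28232485358653/368144 ≈ 7.6689e+7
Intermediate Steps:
J(O, R) = 3 (J(O, R) = -5 + 8 = 3)
g = 585853/368144 (g = -20294/(-12768) + 3/1557 = -20294*(-1/12768) + 3*(1/1557) = 10147/6384 + 1/519 = 585853/368144 ≈ 1.5914)
h(d) = 0
(-12235 + 21585)*(h(46) + 8202) + g = (-12235 + 21585)*(0 + 8202) + 585853/368144 = 9350*8202 + 585853/368144 = 76688700 + 585853/368144 = 28232485358653/368144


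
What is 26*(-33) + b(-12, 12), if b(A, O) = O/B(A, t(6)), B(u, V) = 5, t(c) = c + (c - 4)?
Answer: -4278/5 ≈ -855.60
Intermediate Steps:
t(c) = -4 + 2*c (t(c) = c + (-4 + c) = -4 + 2*c)
b(A, O) = O/5
26*(-33) + b(-12, 12) = 26*(-33) + (⅕)*12 = -858 + 12/5 = -4278/5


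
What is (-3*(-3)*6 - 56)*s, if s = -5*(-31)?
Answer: -310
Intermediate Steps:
s = 155
(-3*(-3)*6 - 56)*s = (-3*(-3)*6 - 56)*155 = (9*6 - 56)*155 = (54 - 56)*155 = -2*155 = -310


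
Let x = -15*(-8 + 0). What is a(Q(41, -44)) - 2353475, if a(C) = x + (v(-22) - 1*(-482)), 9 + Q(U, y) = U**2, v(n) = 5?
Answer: -2352868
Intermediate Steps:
Q(U, y) = -9 + U**2
x = 120 (x = -15*(-8) = 120)
a(C) = 607 (a(C) = 120 + (5 - 1*(-482)) = 120 + (5 + 482) = 120 + 487 = 607)
a(Q(41, -44)) - 2353475 = 607 - 2353475 = -2352868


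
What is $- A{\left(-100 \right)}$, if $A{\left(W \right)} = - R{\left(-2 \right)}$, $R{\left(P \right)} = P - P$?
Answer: $0$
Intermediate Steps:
$R{\left(P \right)} = 0$
$A{\left(W \right)} = 0$ ($A{\left(W \right)} = \left(-1\right) 0 = 0$)
$- A{\left(-100 \right)} = \left(-1\right) 0 = 0$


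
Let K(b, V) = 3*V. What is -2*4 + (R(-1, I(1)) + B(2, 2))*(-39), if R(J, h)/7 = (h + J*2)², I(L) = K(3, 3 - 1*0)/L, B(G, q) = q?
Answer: -13463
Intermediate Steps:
I(L) = 9/L (I(L) = (3*(3 - 1*0))/L = (3*(3 + 0))/L = (3*3)/L = 9/L)
R(J, h) = 7*(h + 2*J)² (R(J, h) = 7*(h + J*2)² = 7*(h + 2*J)²)
-2*4 + (R(-1, I(1)) + B(2, 2))*(-39) = -2*4 + (7*(9/1 + 2*(-1))² + 2)*(-39) = -8 + (7*(9*1 - 2)² + 2)*(-39) = -8 + (7*(9 - 2)² + 2)*(-39) = -8 + (7*7² + 2)*(-39) = -8 + (7*49 + 2)*(-39) = -8 + (343 + 2)*(-39) = -8 + 345*(-39) = -8 - 13455 = -13463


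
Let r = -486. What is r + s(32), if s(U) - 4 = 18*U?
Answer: 94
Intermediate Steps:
s(U) = 4 + 18*U
r + s(32) = -486 + (4 + 18*32) = -486 + (4 + 576) = -486 + 580 = 94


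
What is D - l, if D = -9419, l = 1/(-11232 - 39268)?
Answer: -475659499/50500 ≈ -9419.0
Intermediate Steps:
l = -1/50500 (l = 1/(-50500) = -1/50500 ≈ -1.9802e-5)
D - l = -9419 - 1*(-1/50500) = -9419 + 1/50500 = -475659499/50500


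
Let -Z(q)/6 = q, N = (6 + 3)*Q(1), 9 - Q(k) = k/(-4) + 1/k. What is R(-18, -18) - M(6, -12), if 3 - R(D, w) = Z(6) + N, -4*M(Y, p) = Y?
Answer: -135/4 ≈ -33.750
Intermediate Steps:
Q(k) = 9 - 1/k + k/4 (Q(k) = 9 - (k/(-4) + 1/k) = 9 - (k*(-¼) + 1/k) = 9 - (-k/4 + 1/k) = 9 - (1/k - k/4) = 9 + (-1/k + k/4) = 9 - 1/k + k/4)
N = 297/4 (N = (6 + 3)*(9 - 1/1 + (¼)*1) = 9*(9 - 1*1 + ¼) = 9*(9 - 1 + ¼) = 9*(33/4) = 297/4 ≈ 74.250)
M(Y, p) = -Y/4
Z(q) = -6*q
R(D, w) = -141/4 (R(D, w) = 3 - (-6*6 + 297/4) = 3 - (-36 + 297/4) = 3 - 1*153/4 = 3 - 153/4 = -141/4)
R(-18, -18) - M(6, -12) = -141/4 - (-1)*6/4 = -141/4 - 1*(-3/2) = -141/4 + 3/2 = -135/4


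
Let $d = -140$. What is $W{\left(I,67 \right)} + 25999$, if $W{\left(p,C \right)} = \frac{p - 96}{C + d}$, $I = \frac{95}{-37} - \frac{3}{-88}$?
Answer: $\frac{6179971137}{237688} \approx 26000.0$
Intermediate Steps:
$I = - \frac{8249}{3256}$ ($I = 95 \left(- \frac{1}{37}\right) - - \frac{3}{88} = - \frac{95}{37} + \frac{3}{88} = - \frac{8249}{3256} \approx -2.5335$)
$W{\left(p,C \right)} = \frac{-96 + p}{-140 + C}$ ($W{\left(p,C \right)} = \frac{p - 96}{C - 140} = \frac{-96 + p}{-140 + C}$)
$W{\left(I,67 \right)} + 25999 = \frac{-96 - \frac{8249}{3256}}{-140 + 67} + 25999 = \frac{1}{-73} \left(- \frac{320825}{3256}\right) + 25999 = \left(- \frac{1}{73}\right) \left(- \frac{320825}{3256}\right) + 25999 = \frac{320825}{237688} + 25999 = \frac{6179971137}{237688}$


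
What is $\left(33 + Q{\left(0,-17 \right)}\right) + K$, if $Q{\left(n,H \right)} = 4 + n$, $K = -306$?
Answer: $-269$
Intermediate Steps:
$\left(33 + Q{\left(0,-17 \right)}\right) + K = \left(33 + \left(4 + 0\right)\right) - 306 = \left(33 + 4\right) - 306 = 37 - 306 = -269$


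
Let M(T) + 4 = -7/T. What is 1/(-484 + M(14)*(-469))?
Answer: 2/3253 ≈ 0.00061482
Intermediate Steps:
M(T) = -4 - 7/T
1/(-484 + M(14)*(-469)) = 1/(-484 + (-4 - 7/14)*(-469)) = 1/(-484 + (-4 - 7*1/14)*(-469)) = 1/(-484 + (-4 - 1/2)*(-469)) = 1/(-484 - 9/2*(-469)) = 1/(-484 + 4221/2) = 1/(3253/2) = 2/3253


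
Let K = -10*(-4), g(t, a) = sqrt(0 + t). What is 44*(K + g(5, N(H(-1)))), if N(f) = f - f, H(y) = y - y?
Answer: 1760 + 44*sqrt(5) ≈ 1858.4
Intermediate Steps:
H(y) = 0
N(f) = 0
g(t, a) = sqrt(t)
K = 40
44*(K + g(5, N(H(-1)))) = 44*(40 + sqrt(5)) = 1760 + 44*sqrt(5)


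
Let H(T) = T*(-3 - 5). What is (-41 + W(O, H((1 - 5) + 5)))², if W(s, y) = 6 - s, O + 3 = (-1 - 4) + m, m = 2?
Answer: 841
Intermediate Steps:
H(T) = -8*T (H(T) = T*(-8) = -8*T)
O = -6 (O = -3 + ((-1 - 4) + 2) = -3 + (-5 + 2) = -3 - 3 = -6)
(-41 + W(O, H((1 - 5) + 5)))² = (-41 + (6 - 1*(-6)))² = (-41 + (6 + 6))² = (-41 + 12)² = (-29)² = 841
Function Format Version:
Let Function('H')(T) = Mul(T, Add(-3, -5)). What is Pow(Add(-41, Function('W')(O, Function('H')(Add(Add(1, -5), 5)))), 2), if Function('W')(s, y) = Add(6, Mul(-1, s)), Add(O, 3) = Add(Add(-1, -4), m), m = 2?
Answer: 841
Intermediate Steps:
Function('H')(T) = Mul(-8, T) (Function('H')(T) = Mul(T, -8) = Mul(-8, T))
O = -6 (O = Add(-3, Add(Add(-1, -4), 2)) = Add(-3, Add(-5, 2)) = Add(-3, -3) = -6)
Pow(Add(-41, Function('W')(O, Function('H')(Add(Add(1, -5), 5)))), 2) = Pow(Add(-41, Add(6, Mul(-1, -6))), 2) = Pow(Add(-41, Add(6, 6)), 2) = Pow(Add(-41, 12), 2) = Pow(-29, 2) = 841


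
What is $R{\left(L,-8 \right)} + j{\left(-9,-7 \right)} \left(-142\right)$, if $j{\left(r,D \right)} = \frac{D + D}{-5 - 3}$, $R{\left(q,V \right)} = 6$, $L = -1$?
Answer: $- \frac{485}{2} \approx -242.5$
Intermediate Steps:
$j{\left(r,D \right)} = - \frac{D}{4}$ ($j{\left(r,D \right)} = \frac{2 D}{-8} = 2 D \left(- \frac{1}{8}\right) = - \frac{D}{4}$)
$R{\left(L,-8 \right)} + j{\left(-9,-7 \right)} \left(-142\right) = 6 + \left(- \frac{1}{4}\right) \left(-7\right) \left(-142\right) = 6 + \frac{7}{4} \left(-142\right) = 6 - \frac{497}{2} = - \frac{485}{2}$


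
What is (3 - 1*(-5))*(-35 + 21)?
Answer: -112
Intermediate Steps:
(3 - 1*(-5))*(-35 + 21) = (3 + 5)*(-14) = 8*(-14) = -112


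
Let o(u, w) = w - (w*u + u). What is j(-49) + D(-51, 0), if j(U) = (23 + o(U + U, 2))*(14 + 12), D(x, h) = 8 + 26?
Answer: 8328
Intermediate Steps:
o(u, w) = w - u - u*w (o(u, w) = w - (u*w + u) = w - (u + u*w) = w + (-u - u*w) = w - u - u*w)
D(x, h) = 34
j(U) = 650 - 156*U (j(U) = (23 + (2 - (U + U) - 1*(U + U)*2))*(14 + 12) = (23 + (2 - 2*U - 1*2*U*2))*26 = (23 + (2 - 2*U - 4*U))*26 = (23 + (2 - 6*U))*26 = (25 - 6*U)*26 = 650 - 156*U)
j(-49) + D(-51, 0) = (650 - 156*(-49)) + 34 = (650 + 7644) + 34 = 8294 + 34 = 8328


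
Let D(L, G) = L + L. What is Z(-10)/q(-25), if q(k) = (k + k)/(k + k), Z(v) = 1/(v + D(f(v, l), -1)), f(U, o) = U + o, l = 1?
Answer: -1/28 ≈ -0.035714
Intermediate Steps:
D(L, G) = 2*L
Z(v) = 1/(2 + 3*v) (Z(v) = 1/(v + 2*(v + 1)) = 1/(v + 2*(1 + v)) = 1/(v + (2 + 2*v)) = 1/(2 + 3*v))
q(k) = 1 (q(k) = (2*k)/((2*k)) = (2*k)*(1/(2*k)) = 1)
Z(-10)/q(-25) = 1/((2 + 3*(-10))*1) = 1/(2 - 30) = 1/(-28) = -1/28*1 = -1/28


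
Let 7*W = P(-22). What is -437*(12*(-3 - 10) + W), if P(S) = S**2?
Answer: 265696/7 ≈ 37957.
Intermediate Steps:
W = 484/7 (W = (1/7)*(-22)**2 = (1/7)*484 = 484/7 ≈ 69.143)
-437*(12*(-3 - 10) + W) = -437*(12*(-3 - 10) + 484/7) = -437*(12*(-13) + 484/7) = -437*(-156 + 484/7) = -437*(-608/7) = 265696/7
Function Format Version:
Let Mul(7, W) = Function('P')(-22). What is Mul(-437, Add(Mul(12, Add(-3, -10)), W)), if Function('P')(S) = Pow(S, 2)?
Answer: Rational(265696, 7) ≈ 37957.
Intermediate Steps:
W = Rational(484, 7) (W = Mul(Rational(1, 7), Pow(-22, 2)) = Mul(Rational(1, 7), 484) = Rational(484, 7) ≈ 69.143)
Mul(-437, Add(Mul(12, Add(-3, -10)), W)) = Mul(-437, Add(Mul(12, Add(-3, -10)), Rational(484, 7))) = Mul(-437, Add(Mul(12, -13), Rational(484, 7))) = Mul(-437, Add(-156, Rational(484, 7))) = Mul(-437, Rational(-608, 7)) = Rational(265696, 7)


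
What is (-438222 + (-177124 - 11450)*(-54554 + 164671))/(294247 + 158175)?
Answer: -10382820690/226211 ≈ -45899.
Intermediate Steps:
(-438222 + (-177124 - 11450)*(-54554 + 164671))/(294247 + 158175) = (-438222 - 188574*110117)/452422 = (-438222 - 20765203158)*(1/452422) = -20765641380*1/452422 = -10382820690/226211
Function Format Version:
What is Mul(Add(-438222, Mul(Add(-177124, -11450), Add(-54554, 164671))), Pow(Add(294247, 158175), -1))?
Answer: Rational(-10382820690, 226211) ≈ -45899.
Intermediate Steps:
Mul(Add(-438222, Mul(Add(-177124, -11450), Add(-54554, 164671))), Pow(Add(294247, 158175), -1)) = Mul(Add(-438222, Mul(-188574, 110117)), Pow(452422, -1)) = Mul(Add(-438222, -20765203158), Rational(1, 452422)) = Mul(-20765641380, Rational(1, 452422)) = Rational(-10382820690, 226211)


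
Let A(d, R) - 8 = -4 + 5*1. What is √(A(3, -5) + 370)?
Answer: √379 ≈ 19.468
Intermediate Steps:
A(d, R) = 9 (A(d, R) = 8 + (-4 + 5*1) = 8 + (-4 + 5) = 8 + 1 = 9)
√(A(3, -5) + 370) = √(9 + 370) = √379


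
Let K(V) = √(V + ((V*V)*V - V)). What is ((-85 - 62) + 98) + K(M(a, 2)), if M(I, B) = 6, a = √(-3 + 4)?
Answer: -49 + 6*√6 ≈ -34.303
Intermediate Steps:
a = 1 (a = √1 = 1)
K(V) = √(V³) (K(V) = √(V + (V²*V - V)) = √(V + (V³ - V)) = √(V³))
((-85 - 62) + 98) + K(M(a, 2)) = ((-85 - 62) + 98) + √(6³) = (-147 + 98) + √216 = -49 + 6*√6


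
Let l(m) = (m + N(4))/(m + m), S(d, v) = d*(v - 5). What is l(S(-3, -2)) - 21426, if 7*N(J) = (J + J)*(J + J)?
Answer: -6299033/294 ≈ -21425.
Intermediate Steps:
S(d, v) = d*(-5 + v)
N(J) = 4*J²/7 (N(J) = ((J + J)*(J + J))/7 = ((2*J)*(2*J))/7 = (4*J²)/7 = 4*J²/7)
l(m) = (64/7 + m)/(2*m) (l(m) = (m + (4/7)*4²)/(m + m) = (m + (4/7)*16)/((2*m)) = (m + 64/7)*(1/(2*m)) = (64/7 + m)*(1/(2*m)) = (64/7 + m)/(2*m))
l(S(-3, -2)) - 21426 = (64 + 7*(-3*(-5 - 2)))/(14*((-3*(-5 - 2)))) - 21426 = (64 + 7*(-3*(-7)))/(14*((-3*(-7)))) - 21426 = (1/14)*(64 + 7*21)/21 - 21426 = (1/14)*(1/21)*(64 + 147) - 21426 = (1/14)*(1/21)*211 - 21426 = 211/294 - 21426 = -6299033/294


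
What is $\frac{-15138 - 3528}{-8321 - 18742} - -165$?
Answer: $\frac{498229}{3007} \approx 165.69$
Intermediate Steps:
$\frac{-15138 - 3528}{-8321 - 18742} - -165 = - \frac{18666}{-27063} + 165 = \left(-18666\right) \left(- \frac{1}{27063}\right) + 165 = \frac{2074}{3007} + 165 = \frac{498229}{3007}$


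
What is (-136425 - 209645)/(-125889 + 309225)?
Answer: -173035/91668 ≈ -1.8876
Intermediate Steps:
(-136425 - 209645)/(-125889 + 309225) = -346070/183336 = -346070*1/183336 = -173035/91668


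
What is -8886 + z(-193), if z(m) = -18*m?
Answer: -5412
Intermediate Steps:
-8886 + z(-193) = -8886 - 18*(-193) = -8886 + 3474 = -5412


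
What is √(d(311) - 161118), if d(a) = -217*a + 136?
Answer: I*√228469 ≈ 477.98*I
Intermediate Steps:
d(a) = 136 - 217*a
√(d(311) - 161118) = √((136 - 217*311) - 161118) = √((136 - 67487) - 161118) = √(-67351 - 161118) = √(-228469) = I*√228469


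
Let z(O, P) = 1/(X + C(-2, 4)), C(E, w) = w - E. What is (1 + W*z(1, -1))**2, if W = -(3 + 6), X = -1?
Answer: 16/25 ≈ 0.64000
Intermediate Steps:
z(O, P) = 1/5 (z(O, P) = 1/(-1 + (4 - 1*(-2))) = 1/(-1 + (4 + 2)) = 1/(-1 + 6) = 1/5)
W = -9 (W = -1*9 = -9)
(1 + W*z(1, -1))**2 = (1 - 9*1/5)**2 = (1 - 9/5)**2 = (-4/5)**2 = 16/25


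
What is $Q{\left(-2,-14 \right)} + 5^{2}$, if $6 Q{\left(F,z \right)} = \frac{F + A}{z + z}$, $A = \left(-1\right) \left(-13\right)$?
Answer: $\frac{4189}{168} \approx 24.935$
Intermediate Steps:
$A = 13$
$Q{\left(F,z \right)} = \frac{13 + F}{12 z}$ ($Q{\left(F,z \right)} = \frac{\left(F + 13\right) \frac{1}{z + z}}{6} = \frac{\left(13 + F\right) \frac{1}{2 z}}{6} = \frac{\frac{1}{2} \frac{1}{z} \left(13 + F\right)}{6} = \frac{13 + F}{12 z}$)
$Q{\left(-2,-14 \right)} + 5^{2} = \frac{13 - 2}{12 \left(-14\right)} + 5^{2} = \frac{1}{12} \left(- \frac{1}{14}\right) 11 + 25 = - \frac{11}{168} + 25 = \frac{4189}{168}$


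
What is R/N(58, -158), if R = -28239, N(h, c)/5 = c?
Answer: 28239/790 ≈ 35.746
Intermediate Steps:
N(h, c) = 5*c
R/N(58, -158) = -28239/(5*(-158)) = -28239/(-790) = -28239*(-1/790) = 28239/790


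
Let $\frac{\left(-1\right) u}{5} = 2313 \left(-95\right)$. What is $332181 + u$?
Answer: $1430856$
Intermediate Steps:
$u = 1098675$ ($u = - 5 \cdot 2313 \left(-95\right) = \left(-5\right) \left(-219735\right) = 1098675$)
$332181 + u = 332181 + 1098675 = 1430856$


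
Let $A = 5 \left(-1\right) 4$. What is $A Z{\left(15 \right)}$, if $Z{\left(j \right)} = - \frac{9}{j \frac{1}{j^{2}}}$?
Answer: $2700$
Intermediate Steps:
$A = -20$ ($A = \left(-5\right) 4 = -20$)
$Z{\left(j \right)} = - 9 j$ ($Z{\left(j \right)} = - \frac{9}{j \frac{1}{j^{2}}} = - \frac{9}{\frac{1}{j}} = - 9 j$)
$A Z{\left(15 \right)} = - 20 \left(\left(-9\right) 15\right) = \left(-20\right) \left(-135\right) = 2700$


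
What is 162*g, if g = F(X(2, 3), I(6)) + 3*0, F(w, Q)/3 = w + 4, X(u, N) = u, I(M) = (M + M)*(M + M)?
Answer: 2916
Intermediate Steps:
I(M) = 4*M² (I(M) = (2*M)*(2*M) = 4*M²)
F(w, Q) = 12 + 3*w (F(w, Q) = 3*(w + 4) = 3*(4 + w) = 12 + 3*w)
g = 18 (g = (12 + 3*2) + 3*0 = (12 + 6) + 0 = 18 + 0 = 18)
162*g = 162*18 = 2916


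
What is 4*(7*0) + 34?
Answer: 34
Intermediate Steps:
4*(7*0) + 34 = 4*0 + 34 = 0 + 34 = 34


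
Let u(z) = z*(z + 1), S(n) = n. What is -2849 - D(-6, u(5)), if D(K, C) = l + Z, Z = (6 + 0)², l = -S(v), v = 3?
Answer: -2882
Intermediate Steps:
l = -3 (l = -1*3 = -3)
u(z) = z*(1 + z)
Z = 36 (Z = 6² = 36)
D(K, C) = 33 (D(K, C) = -3 + 36 = 33)
-2849 - D(-6, u(5)) = -2849 - 1*33 = -2849 - 33 = -2882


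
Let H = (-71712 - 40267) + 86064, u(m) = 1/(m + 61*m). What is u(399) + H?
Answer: -641085269/24738 ≈ -25915.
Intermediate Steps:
u(m) = 1/(62*m)
H = -25915 (H = -111979 + 86064 = -25915)
u(399) + H = (1/62)/399 - 25915 = (1/62)*(1/399) - 25915 = 1/24738 - 25915 = -641085269/24738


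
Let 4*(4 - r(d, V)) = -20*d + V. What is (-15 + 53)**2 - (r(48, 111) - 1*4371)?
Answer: 22395/4 ≈ 5598.8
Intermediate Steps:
r(d, V) = 4 + 5*d - V/4 (r(d, V) = 4 - (-20*d + V)/4 = 4 - (V - 20*d)/4 = 4 + (5*d - V/4) = 4 + 5*d - V/4)
(-15 + 53)**2 - (r(48, 111) - 1*4371) = (-15 + 53)**2 - ((4 + 5*48 - 1/4*111) - 1*4371) = 38**2 - ((4 + 240 - 111/4) - 4371) = 1444 - (865/4 - 4371) = 1444 - 1*(-16619/4) = 1444 + 16619/4 = 22395/4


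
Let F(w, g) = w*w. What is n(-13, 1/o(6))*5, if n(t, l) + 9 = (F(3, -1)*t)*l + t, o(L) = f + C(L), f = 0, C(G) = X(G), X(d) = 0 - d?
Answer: -25/2 ≈ -12.500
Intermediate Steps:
X(d) = -d
F(w, g) = w²
C(G) = -G
o(L) = -L (o(L) = 0 - L = -L)
n(t, l) = -9 + t + 9*l*t (n(t, l) = -9 + ((3²*t)*l + t) = -9 + ((9*t)*l + t) = -9 + (9*l*t + t) = -9 + (t + 9*l*t) = -9 + t + 9*l*t)
n(-13, 1/o(6))*5 = (-9 - 13 + 9*(-13)/(-1*6))*5 = (-9 - 13 + 9*(-13)/(-6))*5 = (-9 - 13 + 9*(-⅙)*(-13))*5 = (-9 - 13 + 39/2)*5 = -5/2*5 = -25/2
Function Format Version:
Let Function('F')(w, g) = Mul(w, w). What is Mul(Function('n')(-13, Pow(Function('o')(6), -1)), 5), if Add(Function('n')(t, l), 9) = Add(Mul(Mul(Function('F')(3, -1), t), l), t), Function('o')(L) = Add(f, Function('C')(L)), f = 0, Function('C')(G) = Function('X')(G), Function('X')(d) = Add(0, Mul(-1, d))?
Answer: Rational(-25, 2) ≈ -12.500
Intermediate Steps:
Function('X')(d) = Mul(-1, d)
Function('F')(w, g) = Pow(w, 2)
Function('C')(G) = Mul(-1, G)
Function('o')(L) = Mul(-1, L) (Function('o')(L) = Add(0, Mul(-1, L)) = Mul(-1, L))
Function('n')(t, l) = Add(-9, t, Mul(9, l, t)) (Function('n')(t, l) = Add(-9, Add(Mul(Mul(Pow(3, 2), t), l), t)) = Add(-9, Add(Mul(Mul(9, t), l), t)) = Add(-9, Add(Mul(9, l, t), t)) = Add(-9, Add(t, Mul(9, l, t))) = Add(-9, t, Mul(9, l, t)))
Mul(Function('n')(-13, Pow(Function('o')(6), -1)), 5) = Mul(Add(-9, -13, Mul(9, Pow(Mul(-1, 6), -1), -13)), 5) = Mul(Add(-9, -13, Mul(9, Pow(-6, -1), -13)), 5) = Mul(Add(-9, -13, Mul(9, Rational(-1, 6), -13)), 5) = Mul(Add(-9, -13, Rational(39, 2)), 5) = Mul(Rational(-5, 2), 5) = Rational(-25, 2)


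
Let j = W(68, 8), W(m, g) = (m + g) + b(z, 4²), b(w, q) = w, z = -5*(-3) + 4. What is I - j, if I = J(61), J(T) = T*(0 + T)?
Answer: 3626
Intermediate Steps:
z = 19 (z = 15 + 4 = 19)
J(T) = T² (J(T) = T*T = T²)
I = 3721 (I = 61² = 3721)
W(m, g) = 19 + g + m (W(m, g) = (m + g) + 19 = (g + m) + 19 = 19 + g + m)
j = 95 (j = 19 + 8 + 68 = 95)
I - j = 3721 - 1*95 = 3721 - 95 = 3626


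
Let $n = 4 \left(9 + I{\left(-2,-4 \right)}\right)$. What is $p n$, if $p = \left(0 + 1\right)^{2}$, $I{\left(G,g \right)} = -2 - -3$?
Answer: $40$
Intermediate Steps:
$I{\left(G,g \right)} = 1$ ($I{\left(G,g \right)} = -2 + 3 = 1$)
$p = 1$ ($p = 1^{2} = 1$)
$n = 40$ ($n = 4 \left(9 + 1\right) = 4 \cdot 10 = 40$)
$p n = 1 \cdot 40 = 40$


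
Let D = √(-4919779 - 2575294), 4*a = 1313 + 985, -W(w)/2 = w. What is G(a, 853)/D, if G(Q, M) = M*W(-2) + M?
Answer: -4265*I*√7495073/7495073 ≈ -1.5579*I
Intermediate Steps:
W(w) = -2*w
a = 1149/2 (a = (1313 + 985)/4 = (¼)*2298 = 1149/2 ≈ 574.50)
G(Q, M) = 5*M (G(Q, M) = M*(-2*(-2)) + M = M*4 + M = 4*M + M = 5*M)
D = I*√7495073 (D = √(-7495073) = I*√7495073 ≈ 2737.7*I)
G(a, 853)/D = (5*853)/((I*√7495073)) = 4265*(-I*√7495073/7495073) = -4265*I*√7495073/7495073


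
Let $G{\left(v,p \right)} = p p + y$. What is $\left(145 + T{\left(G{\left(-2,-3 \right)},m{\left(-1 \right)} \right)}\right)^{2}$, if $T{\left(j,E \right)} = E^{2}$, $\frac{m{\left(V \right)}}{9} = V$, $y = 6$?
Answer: $51076$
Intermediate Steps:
$m{\left(V \right)} = 9 V$
$G{\left(v,p \right)} = 6 + p^{2}$ ($G{\left(v,p \right)} = p p + 6 = p^{2} + 6 = 6 + p^{2}$)
$\left(145 + T{\left(G{\left(-2,-3 \right)},m{\left(-1 \right)} \right)}\right)^{2} = \left(145 + \left(9 \left(-1\right)\right)^{2}\right)^{2} = \left(145 + \left(-9\right)^{2}\right)^{2} = \left(145 + 81\right)^{2} = 226^{2} = 51076$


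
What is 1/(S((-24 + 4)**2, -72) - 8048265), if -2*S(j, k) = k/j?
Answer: -100/804826491 ≈ -1.2425e-7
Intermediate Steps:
S(j, k) = -k/(2*j)
1/(S((-24 + 4)**2, -72) - 8048265) = 1/(-1/2*(-72)/(-24 + 4)**2 - 8048265) = 1/(-1/2*(-72)/(-20)**2 - 8048265) = 1/(-1/2*(-72)/400 - 8048265) = 1/(-1/2*(-72)*1/400 - 8048265) = 1/(9/100 - 8048265) = 1/(-804826491/100) = -100/804826491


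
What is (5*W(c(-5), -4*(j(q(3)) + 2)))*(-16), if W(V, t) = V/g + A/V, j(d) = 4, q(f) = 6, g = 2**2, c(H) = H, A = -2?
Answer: 68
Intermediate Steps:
g = 4
W(V, t) = -2/V + V/4 (W(V, t) = V/4 - 2/V = -2/V + V/4)
(5*W(c(-5), -4*(j(q(3)) + 2)))*(-16) = (5*(-2/(-5) + (1/4)*(-5)))*(-16) = (5*(-2*(-1/5) - 5/4))*(-16) = (5*(2/5 - 5/4))*(-16) = (5*(-17/20))*(-16) = -17/4*(-16) = 68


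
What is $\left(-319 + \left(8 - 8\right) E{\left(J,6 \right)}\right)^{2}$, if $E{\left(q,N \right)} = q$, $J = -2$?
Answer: $101761$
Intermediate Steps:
$\left(-319 + \left(8 - 8\right) E{\left(J,6 \right)}\right)^{2} = \left(-319 + \left(8 - 8\right) \left(-2\right)\right)^{2} = \left(-319 + 0 \left(-2\right)\right)^{2} = \left(-319 + 0\right)^{2} = \left(-319\right)^{2} = 101761$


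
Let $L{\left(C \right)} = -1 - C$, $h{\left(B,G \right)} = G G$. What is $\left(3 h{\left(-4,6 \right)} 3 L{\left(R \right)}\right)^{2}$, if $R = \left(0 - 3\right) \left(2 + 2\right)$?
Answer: $12702096$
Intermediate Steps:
$h{\left(B,G \right)} = G^{2}$
$R = -12$ ($R = \left(-3\right) 4 = -12$)
$\left(3 h{\left(-4,6 \right)} 3 L{\left(R \right)}\right)^{2} = \left(3 \cdot 6^{2} \cdot 3 \left(-1 - -12\right)\right)^{2} = \left(3 \cdot 36 \cdot 3 \left(-1 + 12\right)\right)^{2} = \left(108 \cdot 3 \cdot 11\right)^{2} = \left(324 \cdot 11\right)^{2} = 3564^{2} = 12702096$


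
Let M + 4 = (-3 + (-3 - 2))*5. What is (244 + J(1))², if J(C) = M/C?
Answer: 40000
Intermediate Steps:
M = -44 (M = -4 + (-3 + (-3 - 2))*5 = -4 + (-3 - 5)*5 = -4 - 8*5 = -4 - 40 = -44)
J(C) = -44/C
(244 + J(1))² = (244 - 44/1)² = (244 - 44*1)² = (244 - 44)² = 200² = 40000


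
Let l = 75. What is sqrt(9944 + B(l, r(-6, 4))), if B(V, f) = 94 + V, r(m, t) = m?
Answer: sqrt(10113) ≈ 100.56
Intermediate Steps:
sqrt(9944 + B(l, r(-6, 4))) = sqrt(9944 + (94 + 75)) = sqrt(9944 + 169) = sqrt(10113)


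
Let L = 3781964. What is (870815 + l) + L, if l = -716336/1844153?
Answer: 8580435634851/1844153 ≈ 4.6528e+6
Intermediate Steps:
l = -716336/1844153 (l = -716336*1/1844153 = -716336/1844153 ≈ -0.38844)
(870815 + l) + L = (870815 - 716336/1844153) + 3781964 = 1605915378359/1844153 + 3781964 = 8580435634851/1844153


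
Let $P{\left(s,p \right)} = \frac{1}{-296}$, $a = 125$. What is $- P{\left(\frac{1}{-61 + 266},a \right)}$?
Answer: $\frac{1}{296} \approx 0.0033784$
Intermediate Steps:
$P{\left(s,p \right)} = - \frac{1}{296}$
$- P{\left(\frac{1}{-61 + 266},a \right)} = \left(-1\right) \left(- \frac{1}{296}\right) = \frac{1}{296}$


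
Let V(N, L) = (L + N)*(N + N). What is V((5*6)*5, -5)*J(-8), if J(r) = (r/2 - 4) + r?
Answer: -696000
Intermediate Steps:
V(N, L) = 2*N*(L + N) (V(N, L) = (L + N)*(2*N) = 2*N*(L + N))
J(r) = -4 + 3*r/2 (J(r) = (r*(½) - 4) + r = (r/2 - 4) + r = (-4 + r/2) + r = -4 + 3*r/2)
V((5*6)*5, -5)*J(-8) = (2*((5*6)*5)*(-5 + (5*6)*5))*(-4 + (3/2)*(-8)) = (2*(30*5)*(-5 + 30*5))*(-4 - 12) = (2*150*(-5 + 150))*(-16) = (2*150*145)*(-16) = 43500*(-16) = -696000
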